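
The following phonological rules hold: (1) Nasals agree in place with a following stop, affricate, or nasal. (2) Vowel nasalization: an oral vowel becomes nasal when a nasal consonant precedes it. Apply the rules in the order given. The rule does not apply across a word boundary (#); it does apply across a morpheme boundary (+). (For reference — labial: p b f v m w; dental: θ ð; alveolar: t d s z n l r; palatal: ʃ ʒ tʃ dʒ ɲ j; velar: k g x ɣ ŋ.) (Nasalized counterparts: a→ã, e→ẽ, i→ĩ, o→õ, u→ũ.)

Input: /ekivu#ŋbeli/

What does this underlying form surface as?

[ekivu#mbeli]

Rule 1: /ŋ/ before /b/ (labial) → [m]
After rule 1: ekivu#mbeli
Rule 2: no segment meets the rule's conditions; no change.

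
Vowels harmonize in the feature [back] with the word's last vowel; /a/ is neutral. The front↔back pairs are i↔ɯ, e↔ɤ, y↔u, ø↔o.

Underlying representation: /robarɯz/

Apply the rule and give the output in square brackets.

no segment meets the rule's conditions; no change.

[robarɯz]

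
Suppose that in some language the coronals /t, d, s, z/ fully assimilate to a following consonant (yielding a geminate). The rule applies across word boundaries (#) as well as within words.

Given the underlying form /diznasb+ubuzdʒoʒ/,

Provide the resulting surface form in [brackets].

[dinnabb+ubudʒdʒoʒ]

/z/ before /n/ → [n] (total assimilation)
/s/ before /b/ → [b] (total assimilation)
/z/ before /dʒ/ → [dʒ] (total assimilation)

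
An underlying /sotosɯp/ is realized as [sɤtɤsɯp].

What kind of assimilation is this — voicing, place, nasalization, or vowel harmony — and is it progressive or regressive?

/o/→[ɤ] /o/→[ɤ].
Vowels agree with the last vowel, so the harmony is regressive.

vowel harmony, regressive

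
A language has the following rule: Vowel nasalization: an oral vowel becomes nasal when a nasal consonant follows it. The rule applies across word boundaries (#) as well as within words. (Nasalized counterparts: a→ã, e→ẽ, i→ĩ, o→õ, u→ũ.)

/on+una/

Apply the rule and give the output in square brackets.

/o/ before nasal /n/ → [õ]
/u/ before nasal /n/ → [ũ]

[õn+ũna]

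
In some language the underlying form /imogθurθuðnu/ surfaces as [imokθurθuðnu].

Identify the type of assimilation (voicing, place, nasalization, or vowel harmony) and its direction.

voicing assimilation, regressive

/g/→[k].
Each target copies a feature from the following segment, so the direction is regressive.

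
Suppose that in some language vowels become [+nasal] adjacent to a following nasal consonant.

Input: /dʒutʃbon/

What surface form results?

/o/ before nasal /n/ → [õ]

[dʒutʃbõn]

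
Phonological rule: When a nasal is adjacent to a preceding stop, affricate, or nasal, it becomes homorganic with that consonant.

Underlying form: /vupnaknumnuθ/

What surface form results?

[vupmakŋummuθ]

/n/ after /p/ (labial) → [m]
/n/ after /k/ (velar) → [ŋ]
/n/ after /m/ (labial) → [m]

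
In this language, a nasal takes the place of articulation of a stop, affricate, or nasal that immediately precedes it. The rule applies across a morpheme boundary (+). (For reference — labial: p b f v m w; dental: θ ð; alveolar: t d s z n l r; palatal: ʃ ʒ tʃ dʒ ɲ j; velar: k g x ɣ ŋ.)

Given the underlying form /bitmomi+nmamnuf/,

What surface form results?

/m/ after /t/ (alveolar) → [n]
/m/ after /n/ (alveolar) → [n]
/n/ after /m/ (labial) → [m]

[bitnomi+nnammuf]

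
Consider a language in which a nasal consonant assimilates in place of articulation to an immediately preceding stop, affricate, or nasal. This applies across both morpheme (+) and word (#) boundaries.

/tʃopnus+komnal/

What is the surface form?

/n/ after /p/ (labial) → [m]
/n/ after /m/ (labial) → [m]

[tʃopmus+kommal]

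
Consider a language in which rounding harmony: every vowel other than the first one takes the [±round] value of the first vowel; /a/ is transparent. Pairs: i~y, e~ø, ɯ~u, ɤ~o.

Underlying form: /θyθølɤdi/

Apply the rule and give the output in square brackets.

/ɤ/ harmonizes with /y/ ([+round]) → [o]
/i/ harmonizes with /y/ ([+round]) → [y]

[θyθølody]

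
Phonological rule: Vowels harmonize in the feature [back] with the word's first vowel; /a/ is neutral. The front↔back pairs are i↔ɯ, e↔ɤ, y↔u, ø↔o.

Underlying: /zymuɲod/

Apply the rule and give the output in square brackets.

/u/ harmonizes with /y/ ([-back]) → [y]
/o/ harmonizes with /y/ ([-back]) → [ø]

[zymyɲød]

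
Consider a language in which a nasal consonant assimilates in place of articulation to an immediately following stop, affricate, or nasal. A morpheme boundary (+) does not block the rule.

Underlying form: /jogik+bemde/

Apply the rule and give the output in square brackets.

/m/ before /d/ (alveolar) → [n]

[jogik+bende]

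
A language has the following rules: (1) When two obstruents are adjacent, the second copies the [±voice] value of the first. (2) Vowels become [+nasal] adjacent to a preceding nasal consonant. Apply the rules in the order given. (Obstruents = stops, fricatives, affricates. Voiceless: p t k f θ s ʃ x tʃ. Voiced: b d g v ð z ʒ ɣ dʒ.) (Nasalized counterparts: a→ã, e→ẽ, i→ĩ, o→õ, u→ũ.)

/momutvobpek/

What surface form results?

Rule 1: /v/ after /t/ (voiceless) → [f]
Rule 1: /p/ after /b/ (voiced) → [b]
After rule 1: momutfobbek
Rule 2: /o/ after nasal /m/ → [õ]
Rule 2: /u/ after nasal /m/ → [ũ]

[mõmũtfobbek]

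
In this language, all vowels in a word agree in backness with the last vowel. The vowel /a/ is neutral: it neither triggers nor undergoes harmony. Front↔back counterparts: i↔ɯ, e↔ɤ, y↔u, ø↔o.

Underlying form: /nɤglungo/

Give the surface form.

[nɤglungo]

no segment meets the rule's conditions; no change.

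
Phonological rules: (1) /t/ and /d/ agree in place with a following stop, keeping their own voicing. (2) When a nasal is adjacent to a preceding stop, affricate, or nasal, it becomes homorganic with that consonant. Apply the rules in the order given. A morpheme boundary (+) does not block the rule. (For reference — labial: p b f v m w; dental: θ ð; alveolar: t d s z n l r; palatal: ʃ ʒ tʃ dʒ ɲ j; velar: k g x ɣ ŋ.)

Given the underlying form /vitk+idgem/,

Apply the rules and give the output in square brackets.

[vikk+iggem]

Rule 1: /t/ before /k/ (velar) → [k]
Rule 1: /d/ before /g/ (velar) → [g]
After rule 1: vikk+iggem
Rule 2: no segment meets the rule's conditions; no change.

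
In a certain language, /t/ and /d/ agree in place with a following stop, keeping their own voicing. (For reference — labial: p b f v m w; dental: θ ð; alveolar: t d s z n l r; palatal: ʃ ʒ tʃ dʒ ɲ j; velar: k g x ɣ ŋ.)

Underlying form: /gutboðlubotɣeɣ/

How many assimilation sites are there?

1

/t/ before /b/ (labial) → [p]
1 segment changes.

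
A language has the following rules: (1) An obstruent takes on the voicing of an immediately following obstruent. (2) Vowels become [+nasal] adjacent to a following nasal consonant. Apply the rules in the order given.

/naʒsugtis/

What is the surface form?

Rule 1: /ʒ/ before /s/ (voiceless) → [ʃ]
Rule 1: /g/ before /t/ (voiceless) → [k]
After rule 1: naʃsuktis
Rule 2: no segment meets the rule's conditions; no change.

[naʃsuktis]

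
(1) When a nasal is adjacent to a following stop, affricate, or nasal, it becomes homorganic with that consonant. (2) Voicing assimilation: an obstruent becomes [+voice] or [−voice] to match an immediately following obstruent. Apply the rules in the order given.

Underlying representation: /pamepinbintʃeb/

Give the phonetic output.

Rule 1: /n/ before /b/ (labial) → [m]
Rule 1: /n/ before /tʃ/ (palatal) → [ɲ]
After rule 1: pamepimbiɲtʃeb
Rule 2: no segment meets the rule's conditions; no change.

[pamepimbiɲtʃeb]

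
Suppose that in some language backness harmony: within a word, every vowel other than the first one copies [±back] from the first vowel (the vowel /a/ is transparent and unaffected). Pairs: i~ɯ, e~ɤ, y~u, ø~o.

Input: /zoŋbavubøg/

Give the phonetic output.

[zoŋbavubog]

/ø/ harmonizes with /o/ ([+back]) → [o]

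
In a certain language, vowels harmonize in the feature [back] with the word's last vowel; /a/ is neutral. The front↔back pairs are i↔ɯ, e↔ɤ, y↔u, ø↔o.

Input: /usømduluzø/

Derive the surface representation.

/u/ harmonizes with /ø/ ([-back]) → [y]
/u/ harmonizes with /ø/ ([-back]) → [y]
/u/ harmonizes with /ø/ ([-back]) → [y]

[ysømdylyzø]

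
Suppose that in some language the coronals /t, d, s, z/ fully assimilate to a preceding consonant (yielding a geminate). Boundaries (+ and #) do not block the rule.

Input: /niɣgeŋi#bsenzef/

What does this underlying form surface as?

[niɣgeŋi#bbennef]

/s/ after /b/ → [b] (total assimilation)
/z/ after /n/ → [n] (total assimilation)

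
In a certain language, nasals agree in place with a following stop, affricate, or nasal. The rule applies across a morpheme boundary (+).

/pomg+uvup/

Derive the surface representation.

/m/ before /g/ (velar) → [ŋ]

[poŋg+uvup]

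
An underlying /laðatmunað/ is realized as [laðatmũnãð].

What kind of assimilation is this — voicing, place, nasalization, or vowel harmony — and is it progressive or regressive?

/u/→[ũ] /a/→[ã].
Each target copies a feature from the preceding segment, so the direction is progressive.

nasalization, progressive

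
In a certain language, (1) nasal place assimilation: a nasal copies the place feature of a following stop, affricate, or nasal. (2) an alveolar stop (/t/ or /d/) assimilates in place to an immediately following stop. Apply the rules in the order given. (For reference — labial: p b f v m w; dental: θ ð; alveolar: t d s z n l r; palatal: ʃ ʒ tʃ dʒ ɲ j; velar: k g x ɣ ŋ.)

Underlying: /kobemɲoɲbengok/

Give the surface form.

[kobeɲɲombeŋgok]

Rule 1: /m/ before /ɲ/ (palatal) → [ɲ]
Rule 1: /ɲ/ before /b/ (labial) → [m]
Rule 1: /n/ before /g/ (velar) → [ŋ]
After rule 1: kobeɲɲombeŋgok
Rule 2: no segment meets the rule's conditions; no change.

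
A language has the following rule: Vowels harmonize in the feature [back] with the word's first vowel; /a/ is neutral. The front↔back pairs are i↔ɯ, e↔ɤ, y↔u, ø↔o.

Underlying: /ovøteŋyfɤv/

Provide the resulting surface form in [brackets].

[ovotɤŋufɤv]

/ø/ harmonizes with /o/ ([+back]) → [o]
/e/ harmonizes with /o/ ([+back]) → [ɤ]
/y/ harmonizes with /o/ ([+back]) → [u]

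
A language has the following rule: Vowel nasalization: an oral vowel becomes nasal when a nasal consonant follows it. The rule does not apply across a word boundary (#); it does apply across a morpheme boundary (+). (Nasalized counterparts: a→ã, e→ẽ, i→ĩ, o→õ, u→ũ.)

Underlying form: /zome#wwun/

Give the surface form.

[zõme#wwũn]

/o/ before nasal /m/ → [õ]
/u/ before nasal /n/ → [ũ]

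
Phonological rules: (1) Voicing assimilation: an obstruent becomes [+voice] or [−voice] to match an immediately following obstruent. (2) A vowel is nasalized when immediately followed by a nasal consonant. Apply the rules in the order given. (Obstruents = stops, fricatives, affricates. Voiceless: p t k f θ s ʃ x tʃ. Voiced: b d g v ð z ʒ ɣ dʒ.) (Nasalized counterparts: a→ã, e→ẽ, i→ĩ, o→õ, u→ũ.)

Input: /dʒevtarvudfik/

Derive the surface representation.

Rule 1: /v/ before /t/ (voiceless) → [f]
Rule 1: /d/ before /f/ (voiceless) → [t]
After rule 1: dʒeftarvutfik
Rule 2: no segment meets the rule's conditions; no change.

[dʒeftarvutfik]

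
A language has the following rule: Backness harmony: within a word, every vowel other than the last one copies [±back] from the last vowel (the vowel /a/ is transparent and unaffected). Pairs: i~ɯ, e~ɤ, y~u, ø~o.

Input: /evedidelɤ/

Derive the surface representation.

[ɤvɤdɯdɤlɤ]

/e/ harmonizes with /ɤ/ ([+back]) → [ɤ]
/e/ harmonizes with /ɤ/ ([+back]) → [ɤ]
/i/ harmonizes with /ɤ/ ([+back]) → [ɯ]
/e/ harmonizes with /ɤ/ ([+back]) → [ɤ]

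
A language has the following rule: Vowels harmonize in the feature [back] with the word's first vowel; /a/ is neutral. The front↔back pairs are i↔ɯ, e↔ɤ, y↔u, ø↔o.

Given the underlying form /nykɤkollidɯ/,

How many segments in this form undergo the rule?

/ɤ/ harmonizes with /y/ ([-back]) → [e]
/o/ harmonizes with /y/ ([-back]) → [ø]
/ɯ/ harmonizes with /y/ ([-back]) → [i]
3 segments change.

3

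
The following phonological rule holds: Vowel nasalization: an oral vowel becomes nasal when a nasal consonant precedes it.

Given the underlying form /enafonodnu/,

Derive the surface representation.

/a/ after nasal /n/ → [ã]
/o/ after nasal /n/ → [õ]
/u/ after nasal /n/ → [ũ]

[enãfonõdnũ]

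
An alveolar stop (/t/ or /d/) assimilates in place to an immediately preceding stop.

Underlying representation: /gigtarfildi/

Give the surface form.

/t/ after /g/ (velar) → [k]

[gigkarfildi]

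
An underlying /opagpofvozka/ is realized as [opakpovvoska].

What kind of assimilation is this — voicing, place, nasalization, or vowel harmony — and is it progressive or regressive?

voicing assimilation, regressive

/g/→[k] /f/→[v] /z/→[s].
Each target copies a feature from the following segment, so the direction is regressive.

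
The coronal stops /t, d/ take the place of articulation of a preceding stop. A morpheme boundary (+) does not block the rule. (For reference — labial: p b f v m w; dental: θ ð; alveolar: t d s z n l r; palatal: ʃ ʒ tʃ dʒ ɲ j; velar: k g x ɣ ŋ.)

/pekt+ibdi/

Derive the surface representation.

/t/ after /k/ (velar) → [k]
/d/ after /b/ (labial) → [b]

[pekk+ibbi]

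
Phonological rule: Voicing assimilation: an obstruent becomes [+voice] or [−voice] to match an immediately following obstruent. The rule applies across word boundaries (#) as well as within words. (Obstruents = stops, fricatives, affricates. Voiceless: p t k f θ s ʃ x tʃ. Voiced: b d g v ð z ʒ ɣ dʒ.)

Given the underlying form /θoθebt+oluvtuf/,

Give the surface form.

[θoθept+oluftuf]

/b/ before /t/ (voiceless) → [p]
/v/ before /t/ (voiceless) → [f]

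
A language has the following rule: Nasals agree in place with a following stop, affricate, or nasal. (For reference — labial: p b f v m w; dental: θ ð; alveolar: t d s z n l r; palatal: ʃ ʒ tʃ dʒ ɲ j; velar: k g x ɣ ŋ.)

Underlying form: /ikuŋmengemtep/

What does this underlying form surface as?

[ikummeŋgentep]

/ŋ/ before /m/ (labial) → [m]
/n/ before /g/ (velar) → [ŋ]
/m/ before /t/ (alveolar) → [n]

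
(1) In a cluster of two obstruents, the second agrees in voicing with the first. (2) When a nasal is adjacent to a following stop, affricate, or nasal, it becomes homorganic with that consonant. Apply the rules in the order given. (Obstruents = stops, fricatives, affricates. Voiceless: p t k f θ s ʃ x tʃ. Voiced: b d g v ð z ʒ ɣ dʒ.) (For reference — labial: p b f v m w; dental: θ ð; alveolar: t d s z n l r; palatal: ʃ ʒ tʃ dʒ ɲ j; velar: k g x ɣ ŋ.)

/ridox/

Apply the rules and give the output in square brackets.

[ridox]

Rule 1: no segment meets the rule's conditions; no change.
After rule 1: ridox
Rule 2: no segment meets the rule's conditions; no change.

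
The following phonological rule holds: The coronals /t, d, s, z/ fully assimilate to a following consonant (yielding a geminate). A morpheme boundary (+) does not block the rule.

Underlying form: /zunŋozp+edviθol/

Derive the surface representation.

/z/ before /p/ → [p] (total assimilation)
/d/ before /v/ → [v] (total assimilation)

[zunŋopp+evviθol]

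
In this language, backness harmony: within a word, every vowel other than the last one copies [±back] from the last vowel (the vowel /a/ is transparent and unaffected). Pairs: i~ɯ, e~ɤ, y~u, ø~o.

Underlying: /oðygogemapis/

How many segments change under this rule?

/o/ harmonizes with /i/ ([-back]) → [ø]
/o/ harmonizes with /i/ ([-back]) → [ø]
2 segments change.

2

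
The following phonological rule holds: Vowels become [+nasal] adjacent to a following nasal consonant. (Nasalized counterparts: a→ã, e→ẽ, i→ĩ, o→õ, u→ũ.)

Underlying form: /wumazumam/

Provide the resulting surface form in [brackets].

/u/ before nasal /m/ → [ũ]
/u/ before nasal /m/ → [ũ]
/a/ before nasal /m/ → [ã]

[wũmazũmãm]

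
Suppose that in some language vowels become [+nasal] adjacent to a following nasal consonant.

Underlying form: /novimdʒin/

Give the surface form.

[novĩmdʒĩn]

/i/ before nasal /m/ → [ĩ]
/i/ before nasal /n/ → [ĩ]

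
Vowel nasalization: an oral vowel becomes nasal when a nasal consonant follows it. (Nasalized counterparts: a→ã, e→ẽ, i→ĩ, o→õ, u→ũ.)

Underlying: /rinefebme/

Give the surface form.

/i/ before nasal /n/ → [ĩ]

[rĩnefebme]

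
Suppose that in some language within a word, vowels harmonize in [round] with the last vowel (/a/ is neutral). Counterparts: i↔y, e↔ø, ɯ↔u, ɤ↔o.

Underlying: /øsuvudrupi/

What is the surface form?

/ø/ harmonizes with /i/ ([-round]) → [e]
/u/ harmonizes with /i/ ([-round]) → [ɯ]
/u/ harmonizes with /i/ ([-round]) → [ɯ]
/u/ harmonizes with /i/ ([-round]) → [ɯ]

[esɯvɯdrɯpi]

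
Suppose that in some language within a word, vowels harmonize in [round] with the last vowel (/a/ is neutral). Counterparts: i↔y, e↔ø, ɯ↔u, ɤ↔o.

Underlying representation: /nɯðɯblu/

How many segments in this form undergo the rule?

2

/ɯ/ harmonizes with /u/ ([+round]) → [u]
/ɯ/ harmonizes with /u/ ([+round]) → [u]
2 segments change.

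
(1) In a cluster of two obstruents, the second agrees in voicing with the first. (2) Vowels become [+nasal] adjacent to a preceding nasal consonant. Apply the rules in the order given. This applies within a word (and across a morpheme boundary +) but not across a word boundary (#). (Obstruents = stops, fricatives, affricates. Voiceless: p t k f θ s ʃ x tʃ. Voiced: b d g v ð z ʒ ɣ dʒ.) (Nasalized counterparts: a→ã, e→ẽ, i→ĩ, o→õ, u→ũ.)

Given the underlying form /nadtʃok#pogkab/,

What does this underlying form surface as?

Rule 1: /tʃ/ after /d/ (voiced) → [dʒ]
Rule 1: /k/ after /g/ (voiced) → [g]
After rule 1: naddʒok#poggab
Rule 2: /a/ after nasal /n/ → [ã]

[nãddʒok#poggab]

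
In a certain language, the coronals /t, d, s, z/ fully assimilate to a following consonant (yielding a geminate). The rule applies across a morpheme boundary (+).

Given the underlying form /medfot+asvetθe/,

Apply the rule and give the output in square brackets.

[meffot+avveθθe]

/d/ before /f/ → [f] (total assimilation)
/s/ before /v/ → [v] (total assimilation)
/t/ before /θ/ → [θ] (total assimilation)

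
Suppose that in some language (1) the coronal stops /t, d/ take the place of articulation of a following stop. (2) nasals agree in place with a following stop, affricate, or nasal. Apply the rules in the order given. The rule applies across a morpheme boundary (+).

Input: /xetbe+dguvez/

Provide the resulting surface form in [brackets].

[xepbe+gguvez]

Rule 1: /t/ before /b/ (labial) → [p]
Rule 1: /d/ before /g/ (velar) → [g]
After rule 1: xepbe+gguvez
Rule 2: no segment meets the rule's conditions; no change.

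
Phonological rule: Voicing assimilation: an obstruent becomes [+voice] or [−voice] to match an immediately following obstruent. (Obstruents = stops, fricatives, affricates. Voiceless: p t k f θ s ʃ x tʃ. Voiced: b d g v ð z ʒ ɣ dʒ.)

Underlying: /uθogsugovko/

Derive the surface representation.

/g/ before /s/ (voiceless) → [k]
/v/ before /k/ (voiceless) → [f]

[uθoksugofko]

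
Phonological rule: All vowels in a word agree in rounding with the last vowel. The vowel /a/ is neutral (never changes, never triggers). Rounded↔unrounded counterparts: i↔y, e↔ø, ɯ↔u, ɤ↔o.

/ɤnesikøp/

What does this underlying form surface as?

[onøsykøp]

/ɤ/ harmonizes with /ø/ ([+round]) → [o]
/e/ harmonizes with /ø/ ([+round]) → [ø]
/i/ harmonizes with /ø/ ([+round]) → [y]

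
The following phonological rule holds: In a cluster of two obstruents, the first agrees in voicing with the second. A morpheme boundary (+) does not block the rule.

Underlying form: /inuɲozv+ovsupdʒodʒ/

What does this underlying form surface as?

[inuɲozv+ofsubdʒodʒ]

/v/ before /s/ (voiceless) → [f]
/p/ before /dʒ/ (voiced) → [b]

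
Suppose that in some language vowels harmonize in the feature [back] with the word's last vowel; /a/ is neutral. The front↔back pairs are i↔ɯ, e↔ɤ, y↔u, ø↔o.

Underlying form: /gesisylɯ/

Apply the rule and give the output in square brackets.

/e/ harmonizes with /ɯ/ ([+back]) → [ɤ]
/i/ harmonizes with /ɯ/ ([+back]) → [ɯ]
/y/ harmonizes with /ɯ/ ([+back]) → [u]

[gɤsɯsulɯ]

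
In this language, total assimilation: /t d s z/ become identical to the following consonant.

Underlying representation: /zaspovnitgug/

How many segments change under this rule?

/s/ before /p/ → [p] (total assimilation)
/t/ before /g/ → [g] (total assimilation)
2 segments change.

2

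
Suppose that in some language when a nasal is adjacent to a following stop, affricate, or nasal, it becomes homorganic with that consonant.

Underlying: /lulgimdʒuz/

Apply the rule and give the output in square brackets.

[lulgiɲdʒuz]

/m/ before /dʒ/ (palatal) → [ɲ]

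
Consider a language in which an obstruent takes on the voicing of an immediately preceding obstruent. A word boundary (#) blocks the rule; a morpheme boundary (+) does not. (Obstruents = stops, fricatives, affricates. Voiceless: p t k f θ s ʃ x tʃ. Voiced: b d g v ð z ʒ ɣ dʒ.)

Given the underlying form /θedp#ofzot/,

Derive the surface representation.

[θedb#ofsot]

/p/ after /d/ (voiced) → [b]
/z/ after /f/ (voiceless) → [s]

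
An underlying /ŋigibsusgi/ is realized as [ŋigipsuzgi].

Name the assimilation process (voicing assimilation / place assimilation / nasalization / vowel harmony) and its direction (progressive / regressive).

/b/→[p] /s/→[z].
Each target copies a feature from the following segment, so the direction is regressive.

voicing assimilation, regressive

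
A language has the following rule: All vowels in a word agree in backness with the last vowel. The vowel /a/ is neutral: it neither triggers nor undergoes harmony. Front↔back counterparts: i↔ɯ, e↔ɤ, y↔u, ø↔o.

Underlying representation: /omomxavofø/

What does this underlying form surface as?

[ømømxavøfø]

/o/ harmonizes with /ø/ ([-back]) → [ø]
/o/ harmonizes with /ø/ ([-back]) → [ø]
/o/ harmonizes with /ø/ ([-back]) → [ø]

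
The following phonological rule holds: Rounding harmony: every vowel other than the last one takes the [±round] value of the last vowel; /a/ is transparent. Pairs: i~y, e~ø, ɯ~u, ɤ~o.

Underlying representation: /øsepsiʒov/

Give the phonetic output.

/e/ harmonizes with /o/ ([+round]) → [ø]
/i/ harmonizes with /o/ ([+round]) → [y]

[øsøpsyʒov]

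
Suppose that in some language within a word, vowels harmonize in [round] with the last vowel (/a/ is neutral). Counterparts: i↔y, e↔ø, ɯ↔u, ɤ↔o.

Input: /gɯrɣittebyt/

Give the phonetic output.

/ɯ/ harmonizes with /y/ ([+round]) → [u]
/i/ harmonizes with /y/ ([+round]) → [y]
/e/ harmonizes with /y/ ([+round]) → [ø]

[gurɣyttøbyt]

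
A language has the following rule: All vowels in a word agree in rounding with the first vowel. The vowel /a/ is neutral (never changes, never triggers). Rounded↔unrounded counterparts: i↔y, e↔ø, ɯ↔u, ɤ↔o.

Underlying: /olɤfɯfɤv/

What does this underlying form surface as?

[olofufov]

/ɤ/ harmonizes with /o/ ([+round]) → [o]
/ɯ/ harmonizes with /o/ ([+round]) → [u]
/ɤ/ harmonizes with /o/ ([+round]) → [o]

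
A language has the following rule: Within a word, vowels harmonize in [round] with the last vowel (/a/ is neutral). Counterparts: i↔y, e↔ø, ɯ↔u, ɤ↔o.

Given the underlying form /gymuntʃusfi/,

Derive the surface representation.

[gimɯntʃɯsfi]

/y/ harmonizes with /i/ ([-round]) → [i]
/u/ harmonizes with /i/ ([-round]) → [ɯ]
/u/ harmonizes with /i/ ([-round]) → [ɯ]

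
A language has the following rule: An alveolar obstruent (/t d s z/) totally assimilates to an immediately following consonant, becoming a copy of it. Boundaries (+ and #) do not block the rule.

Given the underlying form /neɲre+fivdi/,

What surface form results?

no segment meets the rule's conditions; no change.

[neɲre+fivdi]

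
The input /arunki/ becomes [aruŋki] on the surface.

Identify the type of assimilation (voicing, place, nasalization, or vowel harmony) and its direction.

/n/→[ŋ].
Each target copies a feature from the following segment, so the direction is regressive.

place assimilation, regressive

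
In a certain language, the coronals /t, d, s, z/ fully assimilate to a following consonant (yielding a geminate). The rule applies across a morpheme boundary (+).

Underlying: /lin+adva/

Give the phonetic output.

[lin+avva]

/d/ before /v/ → [v] (total assimilation)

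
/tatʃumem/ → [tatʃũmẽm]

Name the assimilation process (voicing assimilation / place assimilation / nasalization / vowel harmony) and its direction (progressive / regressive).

/u/→[ũ] /e/→[ẽ].
Each target copies a feature from the following segment, so the direction is regressive.

nasalization, regressive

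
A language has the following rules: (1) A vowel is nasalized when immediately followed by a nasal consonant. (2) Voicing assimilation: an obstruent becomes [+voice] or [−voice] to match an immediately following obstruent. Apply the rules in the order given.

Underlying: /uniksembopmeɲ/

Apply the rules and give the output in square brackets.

[ũniksẽmbopmẽɲ]

Rule 1: /u/ before nasal /n/ → [ũ]
Rule 1: /e/ before nasal /m/ → [ẽ]
Rule 1: /e/ before nasal /ɲ/ → [ẽ]
After rule 1: ũniksẽmbopmẽɲ
Rule 2: no segment meets the rule's conditions; no change.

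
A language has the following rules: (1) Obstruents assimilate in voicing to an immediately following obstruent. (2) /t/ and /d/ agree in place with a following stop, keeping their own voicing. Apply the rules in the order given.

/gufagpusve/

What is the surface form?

[gufakpuzve]

Rule 1: /g/ before /p/ (voiceless) → [k]
Rule 1: /s/ before /v/ (voiced) → [z]
After rule 1: gufakpuzve
Rule 2: no segment meets the rule's conditions; no change.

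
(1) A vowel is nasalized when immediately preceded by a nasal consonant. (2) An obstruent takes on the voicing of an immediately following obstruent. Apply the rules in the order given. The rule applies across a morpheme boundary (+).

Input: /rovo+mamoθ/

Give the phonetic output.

[rovo+mãmõθ]

Rule 1: /a/ after nasal /m/ → [ã]
Rule 1: /o/ after nasal /m/ → [õ]
After rule 1: rovo+mãmõθ
Rule 2: no segment meets the rule's conditions; no change.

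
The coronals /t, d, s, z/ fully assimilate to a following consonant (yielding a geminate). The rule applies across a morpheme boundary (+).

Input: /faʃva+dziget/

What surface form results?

[faʃva+zziget]

/d/ before /z/ → [z] (total assimilation)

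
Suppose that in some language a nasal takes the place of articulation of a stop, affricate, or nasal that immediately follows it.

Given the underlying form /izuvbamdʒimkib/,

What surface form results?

/m/ before /dʒ/ (palatal) → [ɲ]
/m/ before /k/ (velar) → [ŋ]

[izuvbaɲdʒiŋkib]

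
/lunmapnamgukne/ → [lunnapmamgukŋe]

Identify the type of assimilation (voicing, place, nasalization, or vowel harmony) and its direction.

/m/→[n] /n/→[m] /n/→[ŋ].
Each target copies a feature from the preceding segment, so the direction is progressive.

place assimilation, progressive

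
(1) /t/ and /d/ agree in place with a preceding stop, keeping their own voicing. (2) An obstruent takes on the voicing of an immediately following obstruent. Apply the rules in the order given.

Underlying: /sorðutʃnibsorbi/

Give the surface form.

[sorðutʃnipsorbi]

Rule 1: no segment meets the rule's conditions; no change.
After rule 1: sorðutʃnibsorbi
Rule 2: /b/ before /s/ (voiceless) → [p]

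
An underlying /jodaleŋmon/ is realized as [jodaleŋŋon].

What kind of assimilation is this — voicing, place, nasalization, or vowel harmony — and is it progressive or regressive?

/m/→[ŋ].
Each target copies a feature from the preceding segment, so the direction is progressive.

place assimilation, progressive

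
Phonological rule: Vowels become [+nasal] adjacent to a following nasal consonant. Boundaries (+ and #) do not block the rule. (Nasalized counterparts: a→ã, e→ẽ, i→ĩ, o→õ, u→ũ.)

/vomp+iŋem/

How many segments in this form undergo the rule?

3

/o/ before nasal /m/ → [õ]
/i/ before nasal /ŋ/ → [ĩ]
/e/ before nasal /m/ → [ẽ]
3 segments change.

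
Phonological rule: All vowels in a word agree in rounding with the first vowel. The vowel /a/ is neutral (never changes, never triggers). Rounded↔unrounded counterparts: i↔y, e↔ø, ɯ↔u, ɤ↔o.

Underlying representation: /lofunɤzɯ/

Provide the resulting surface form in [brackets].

[lofunozu]

/ɤ/ harmonizes with /o/ ([+round]) → [o]
/ɯ/ harmonizes with /o/ ([+round]) → [u]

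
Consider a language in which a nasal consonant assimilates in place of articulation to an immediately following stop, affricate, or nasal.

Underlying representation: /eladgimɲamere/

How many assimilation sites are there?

1

/m/ before /ɲ/ (palatal) → [ɲ]
1 segment changes.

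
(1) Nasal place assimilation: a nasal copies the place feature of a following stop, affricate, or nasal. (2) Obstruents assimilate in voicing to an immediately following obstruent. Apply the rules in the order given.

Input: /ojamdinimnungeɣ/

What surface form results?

Rule 1: /m/ before /d/ (alveolar) → [n]
Rule 1: /m/ before /n/ (alveolar) → [n]
Rule 1: /n/ before /g/ (velar) → [ŋ]
After rule 1: ojandininnuŋgeɣ
Rule 2: no segment meets the rule's conditions; no change.

[ojandininnuŋgeɣ]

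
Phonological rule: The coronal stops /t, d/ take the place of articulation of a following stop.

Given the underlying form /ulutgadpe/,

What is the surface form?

[ulukgabpe]

/t/ before /g/ (velar) → [k]
/d/ before /p/ (labial) → [b]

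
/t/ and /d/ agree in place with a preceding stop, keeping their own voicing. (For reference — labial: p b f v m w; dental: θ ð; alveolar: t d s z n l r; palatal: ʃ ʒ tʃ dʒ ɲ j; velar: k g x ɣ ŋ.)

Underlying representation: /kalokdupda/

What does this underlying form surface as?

/d/ after /k/ (velar) → [g]
/d/ after /p/ (labial) → [b]

[kalokgupba]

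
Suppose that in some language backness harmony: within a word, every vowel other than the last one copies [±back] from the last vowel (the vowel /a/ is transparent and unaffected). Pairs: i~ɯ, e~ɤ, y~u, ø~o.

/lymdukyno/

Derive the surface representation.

[lumdukuno]

/y/ harmonizes with /o/ ([+back]) → [u]
/y/ harmonizes with /o/ ([+back]) → [u]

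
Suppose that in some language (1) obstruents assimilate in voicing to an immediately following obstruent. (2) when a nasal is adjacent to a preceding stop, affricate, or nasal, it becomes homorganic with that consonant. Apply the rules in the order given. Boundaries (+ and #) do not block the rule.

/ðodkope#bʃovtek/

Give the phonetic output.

[ðotkope#pʃoftek]

Rule 1: /d/ before /k/ (voiceless) → [t]
Rule 1: /b/ before /ʃ/ (voiceless) → [p]
Rule 1: /v/ before /t/ (voiceless) → [f]
After rule 1: ðotkope#pʃoftek
Rule 2: no segment meets the rule's conditions; no change.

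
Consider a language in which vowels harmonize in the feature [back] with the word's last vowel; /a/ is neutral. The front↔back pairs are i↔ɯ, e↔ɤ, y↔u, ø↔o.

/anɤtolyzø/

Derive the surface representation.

/ɤ/ harmonizes with /ø/ ([-back]) → [e]
/o/ harmonizes with /ø/ ([-back]) → [ø]

[anetølyzø]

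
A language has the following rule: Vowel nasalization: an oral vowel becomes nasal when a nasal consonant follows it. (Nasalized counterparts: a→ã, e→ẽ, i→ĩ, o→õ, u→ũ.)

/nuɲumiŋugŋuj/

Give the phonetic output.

[nũɲũmĩŋugŋuj]

/u/ before nasal /ɲ/ → [ũ]
/u/ before nasal /m/ → [ũ]
/i/ before nasal /ŋ/ → [ĩ]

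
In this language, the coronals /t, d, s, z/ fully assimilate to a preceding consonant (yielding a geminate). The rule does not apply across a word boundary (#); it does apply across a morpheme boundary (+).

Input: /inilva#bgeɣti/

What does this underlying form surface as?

/t/ after /ɣ/ → [ɣ] (total assimilation)

[inilva#bgeɣɣi]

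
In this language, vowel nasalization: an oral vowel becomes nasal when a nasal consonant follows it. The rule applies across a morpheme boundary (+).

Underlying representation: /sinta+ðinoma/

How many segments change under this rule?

/i/ before nasal /n/ → [ĩ]
/i/ before nasal /n/ → [ĩ]
/o/ before nasal /m/ → [õ]
3 segments change.

3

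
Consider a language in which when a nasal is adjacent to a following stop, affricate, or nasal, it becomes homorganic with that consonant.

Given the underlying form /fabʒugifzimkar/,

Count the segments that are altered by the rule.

/m/ before /k/ (velar) → [ŋ]
1 segment changes.

1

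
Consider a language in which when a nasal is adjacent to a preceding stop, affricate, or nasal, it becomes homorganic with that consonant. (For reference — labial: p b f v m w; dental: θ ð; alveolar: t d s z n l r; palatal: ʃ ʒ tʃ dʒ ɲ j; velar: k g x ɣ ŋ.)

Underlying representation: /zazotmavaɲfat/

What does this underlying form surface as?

[zazotnavaɲfat]

/m/ after /t/ (alveolar) → [n]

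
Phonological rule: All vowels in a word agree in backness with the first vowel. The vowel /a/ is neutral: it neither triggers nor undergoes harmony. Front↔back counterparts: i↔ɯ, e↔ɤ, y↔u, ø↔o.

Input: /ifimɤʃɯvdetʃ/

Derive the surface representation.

/ɤ/ harmonizes with /i/ ([-back]) → [e]
/ɯ/ harmonizes with /i/ ([-back]) → [i]

[ifimeʃivdetʃ]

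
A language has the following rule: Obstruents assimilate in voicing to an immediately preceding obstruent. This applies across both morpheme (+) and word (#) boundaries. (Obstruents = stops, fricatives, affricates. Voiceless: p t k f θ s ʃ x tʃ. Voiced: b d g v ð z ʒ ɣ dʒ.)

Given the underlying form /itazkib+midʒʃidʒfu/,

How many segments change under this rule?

/k/ after /z/ (voiced) → [g]
/ʃ/ after /dʒ/ (voiced) → [ʒ]
/f/ after /dʒ/ (voiced) → [v]
3 segments change.

3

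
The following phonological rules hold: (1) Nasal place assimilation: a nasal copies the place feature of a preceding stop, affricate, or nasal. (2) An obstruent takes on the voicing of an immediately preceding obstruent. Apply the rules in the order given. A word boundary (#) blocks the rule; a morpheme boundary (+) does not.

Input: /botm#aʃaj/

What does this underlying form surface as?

Rule 1: /m/ after /t/ (alveolar) → [n]
After rule 1: botn#aʃaj
Rule 2: no segment meets the rule's conditions; no change.

[botn#aʃaj]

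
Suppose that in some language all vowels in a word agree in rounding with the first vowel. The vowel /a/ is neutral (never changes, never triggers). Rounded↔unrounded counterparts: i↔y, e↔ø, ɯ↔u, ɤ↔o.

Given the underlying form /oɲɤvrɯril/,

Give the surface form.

[oɲovruryl]

/ɤ/ harmonizes with /o/ ([+round]) → [o]
/ɯ/ harmonizes with /o/ ([+round]) → [u]
/i/ harmonizes with /o/ ([+round]) → [y]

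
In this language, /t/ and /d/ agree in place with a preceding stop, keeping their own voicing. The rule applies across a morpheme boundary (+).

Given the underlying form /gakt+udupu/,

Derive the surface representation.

[gakk+udupu]

/t/ after /k/ (velar) → [k]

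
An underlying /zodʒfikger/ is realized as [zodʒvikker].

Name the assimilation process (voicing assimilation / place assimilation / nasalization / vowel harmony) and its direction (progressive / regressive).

voicing assimilation, progressive

/f/→[v] /g/→[k].
Each target copies a feature from the preceding segment, so the direction is progressive.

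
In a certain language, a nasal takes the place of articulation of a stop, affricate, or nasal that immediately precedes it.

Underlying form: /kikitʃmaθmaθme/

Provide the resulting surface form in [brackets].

/m/ after /tʃ/ (palatal) → [ɲ]

[kikitʃɲaθmaθme]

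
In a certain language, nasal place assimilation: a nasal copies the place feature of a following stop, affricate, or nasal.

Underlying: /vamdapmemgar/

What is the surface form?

/m/ before /d/ (alveolar) → [n]
/m/ before /g/ (velar) → [ŋ]

[vandapmeŋgar]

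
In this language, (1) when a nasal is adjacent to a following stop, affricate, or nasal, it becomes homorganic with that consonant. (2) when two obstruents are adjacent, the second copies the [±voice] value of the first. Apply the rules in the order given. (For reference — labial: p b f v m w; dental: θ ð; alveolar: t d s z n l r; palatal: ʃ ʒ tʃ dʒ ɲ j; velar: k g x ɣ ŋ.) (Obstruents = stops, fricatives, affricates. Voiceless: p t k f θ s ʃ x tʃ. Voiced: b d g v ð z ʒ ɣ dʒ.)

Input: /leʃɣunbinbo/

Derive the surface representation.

[leʃxumbimbo]

Rule 1: /n/ before /b/ (labial) → [m]
Rule 1: /n/ before /b/ (labial) → [m]
After rule 1: leʃɣumbimbo
Rule 2: /ɣ/ after /ʃ/ (voiceless) → [x]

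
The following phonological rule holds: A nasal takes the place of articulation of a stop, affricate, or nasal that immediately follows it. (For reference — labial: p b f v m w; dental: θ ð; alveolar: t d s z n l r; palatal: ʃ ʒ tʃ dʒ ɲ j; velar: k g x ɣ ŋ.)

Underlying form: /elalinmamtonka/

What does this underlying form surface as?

[elalimmantoŋka]

/n/ before /m/ (labial) → [m]
/m/ before /t/ (alveolar) → [n]
/n/ before /k/ (velar) → [ŋ]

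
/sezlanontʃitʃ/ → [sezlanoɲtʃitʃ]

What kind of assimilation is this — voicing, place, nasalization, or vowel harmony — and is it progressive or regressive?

/n/→[ɲ].
Each target copies a feature from the following segment, so the direction is regressive.

place assimilation, regressive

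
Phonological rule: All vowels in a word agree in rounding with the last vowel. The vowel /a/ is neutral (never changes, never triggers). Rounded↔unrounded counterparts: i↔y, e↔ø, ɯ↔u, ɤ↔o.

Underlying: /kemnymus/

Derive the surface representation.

[kømnymus]

/e/ harmonizes with /u/ ([+round]) → [ø]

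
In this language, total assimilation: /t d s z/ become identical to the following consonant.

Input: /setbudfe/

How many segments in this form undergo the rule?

/t/ before /b/ → [b] (total assimilation)
/d/ before /f/ → [f] (total assimilation)
2 segments change.

2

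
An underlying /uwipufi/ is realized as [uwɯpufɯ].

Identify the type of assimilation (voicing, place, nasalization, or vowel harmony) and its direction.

/i/→[ɯ] /i/→[ɯ].
Vowels agree with the first vowel, so the harmony is progressive.

vowel harmony, progressive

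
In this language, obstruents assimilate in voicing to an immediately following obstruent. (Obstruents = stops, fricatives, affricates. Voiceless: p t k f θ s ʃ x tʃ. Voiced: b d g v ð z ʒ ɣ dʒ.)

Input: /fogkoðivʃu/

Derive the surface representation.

[fokkoðifʃu]

/g/ before /k/ (voiceless) → [k]
/v/ before /ʃ/ (voiceless) → [f]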